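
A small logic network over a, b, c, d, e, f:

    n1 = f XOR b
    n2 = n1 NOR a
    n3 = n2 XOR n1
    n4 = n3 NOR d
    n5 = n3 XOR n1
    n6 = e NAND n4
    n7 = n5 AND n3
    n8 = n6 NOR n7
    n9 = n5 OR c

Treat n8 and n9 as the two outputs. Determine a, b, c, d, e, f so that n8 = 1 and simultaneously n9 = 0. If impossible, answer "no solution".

a=1, b=1, c=0, d=0, e=1, f=1

Check with a=1, b=1, c=0, d=0, e=1, f=1:
n1 = f XOR b = 1 XOR 1 = 0
n2 = n1 NOR a = 0 NOR 1 = 0
n3 = n2 XOR n1 = 0 XOR 0 = 0
n4 = n3 NOR d = 0 NOR 0 = 1
n5 = n3 XOR n1 = 0 XOR 0 = 0
n6 = e NAND n4 = 1 NAND 1 = 0
n7 = n5 AND n3 = 0 AND 0 = 0
n8 = n6 NOR n7 = 0 NOR 0 = 1
n9 = n5 OR c = 0 OR 0 = 0
So n8 = 1 and n9 = 0.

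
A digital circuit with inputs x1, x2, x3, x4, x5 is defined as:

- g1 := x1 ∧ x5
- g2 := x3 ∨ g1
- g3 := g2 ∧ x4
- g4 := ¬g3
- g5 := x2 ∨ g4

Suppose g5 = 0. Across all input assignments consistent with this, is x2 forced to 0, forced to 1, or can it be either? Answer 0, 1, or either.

g5 = x2 ∨ g4 must be 0, so both x2 = 0 and g4 = 0.
g4 = ¬g3 must be 0, so g3 = 1.
g3 = g2 ∧ x4 must be 1, so both g2 = 1 and x4 = 1.
Every assignment with g5 = 0 has x2 = 0; there are 5 such assignment(s).

0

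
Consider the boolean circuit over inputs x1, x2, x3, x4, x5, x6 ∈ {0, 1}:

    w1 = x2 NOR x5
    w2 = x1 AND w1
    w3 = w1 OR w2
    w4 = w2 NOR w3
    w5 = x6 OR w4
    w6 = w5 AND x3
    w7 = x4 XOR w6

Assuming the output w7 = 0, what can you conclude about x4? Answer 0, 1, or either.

either

Both values of x4 occur among assignments with w7 = 0:
  x4=0: x1=0, x2=0, x3=0, x4=0, x5=0, x6=0
  x4=1: x1=0, x2=0, x3=1, x4=1, x5=0, x6=1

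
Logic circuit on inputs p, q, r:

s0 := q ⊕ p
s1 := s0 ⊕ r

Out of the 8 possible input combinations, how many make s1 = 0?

s1 = s0 ⊕ r must be 0, so s0 and r are equal.
Satisfying assignments:
  p=0, q=0, r=0
  p=0, q=1, r=1
  p=1, q=0, r=1
  p=1, q=1, r=0

4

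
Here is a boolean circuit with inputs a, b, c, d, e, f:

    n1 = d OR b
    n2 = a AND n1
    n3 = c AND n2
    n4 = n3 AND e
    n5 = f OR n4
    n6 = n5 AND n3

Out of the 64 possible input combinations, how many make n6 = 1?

9

n6 = n5 AND n3 must be 1, so both n5 = 1 and n3 = 1.
n5 = f OR n4 must be 1, so at least one of f, n4 is 1.
n3 = c AND n2 must be 1, so both c = 1 and n2 = 1.
Enumerating the 64 input combinations, 9 give n6 = 1 and 55 give n6 = 0.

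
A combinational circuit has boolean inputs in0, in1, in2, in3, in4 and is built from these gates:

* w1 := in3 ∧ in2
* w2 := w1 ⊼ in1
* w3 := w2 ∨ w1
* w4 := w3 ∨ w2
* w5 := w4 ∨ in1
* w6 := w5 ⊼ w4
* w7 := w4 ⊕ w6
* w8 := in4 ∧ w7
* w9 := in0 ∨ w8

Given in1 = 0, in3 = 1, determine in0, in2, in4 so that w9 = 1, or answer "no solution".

w9 = in0 ∨ w8 must be 1, so at least one of in0, w8 is 1.
Check with in1 = 0, in3 = 1 and in0=1, in2=0, in4=0:
w1 = in3 ∧ in2 = 1 ∧ 0 = 0
w2 = w1 ⊼ in1 = 0 ⊼ 0 = 1
w3 = w2 ∨ w1 = 1 ∨ 0 = 1
w4 = w3 ∨ w2 = 1 ∨ 1 = 1
w5 = w4 ∨ in1 = 1 ∨ 0 = 1
w6 = w5 ⊼ w4 = 1 ⊼ 1 = 0
w7 = w4 ⊕ w6 = 1 ⊕ 0 = 1
w8 = in4 ∧ w7 = 0 ∧ 1 = 0
w9 = in0 ∨ w8 = 1 ∨ 0 = 1
So w9 = 1.

in0=1 in2=0 in4=0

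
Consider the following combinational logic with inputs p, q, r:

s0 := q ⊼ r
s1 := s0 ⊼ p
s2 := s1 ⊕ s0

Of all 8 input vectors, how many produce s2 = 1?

5

s2 = s1 ⊕ s0 must be 1, so s1 and s0 differ.
Satisfying assignments:
  p=0, q=1, r=1
  p=1, q=0, r=0
  p=1, q=0, r=1
  p=1, q=1, r=0
  p=1, q=1, r=1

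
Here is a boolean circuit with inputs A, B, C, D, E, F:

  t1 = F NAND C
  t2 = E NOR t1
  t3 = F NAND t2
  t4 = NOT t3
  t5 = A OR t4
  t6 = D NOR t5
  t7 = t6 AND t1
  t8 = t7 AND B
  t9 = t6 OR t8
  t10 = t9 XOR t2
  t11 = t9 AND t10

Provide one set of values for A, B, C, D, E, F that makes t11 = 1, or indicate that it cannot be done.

A=0, B=0, C=1, D=0, E=0, F=0

t11 = t9 AND t10 must be 1, so both t9 = 1 and t10 = 1.
Check with A=0, B=0, C=1, D=0, E=0, F=0:
t1 = F NAND C = 0 NAND 1 = 1
t2 = E NOR t1 = 0 NOR 1 = 0
t3 = F NAND t2 = 0 NAND 0 = 1
t4 = NOT t3 = NOT 1 = 0
t5 = A OR t4 = 0 OR 0 = 0
t6 = D NOR t5 = 0 NOR 0 = 1
t7 = t6 AND t1 = 1 AND 1 = 1
t8 = t7 AND B = 1 AND 0 = 0
t9 = t6 OR t8 = 1 OR 0 = 1
t10 = t9 XOR t2 = 1 XOR 0 = 1
t11 = t9 AND t10 = 1 AND 1 = 1
So t11 = 1 as required.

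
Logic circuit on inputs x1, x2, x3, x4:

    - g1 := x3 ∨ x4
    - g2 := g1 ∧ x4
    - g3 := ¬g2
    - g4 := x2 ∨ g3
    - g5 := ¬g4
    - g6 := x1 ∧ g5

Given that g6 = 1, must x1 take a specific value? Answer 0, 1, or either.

1

g6 = x1 ∧ g5 must be 1, so both x1 = 1 and g5 = 1.
g5 = ¬g4 must be 1, so g4 = 0.
Every assignment with g6 = 1 has x1 = 1; there are 2 such assignment(s).
  x1=1, x2=0, x3=0, x4=1
  x1=1, x2=0, x3=1, x4=1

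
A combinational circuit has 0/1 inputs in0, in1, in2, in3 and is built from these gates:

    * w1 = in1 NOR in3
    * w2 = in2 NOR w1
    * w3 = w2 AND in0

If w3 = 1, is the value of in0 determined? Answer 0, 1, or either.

1

w3 = w2 AND in0 must be 1, so both w2 = 1 and in0 = 1.
Every assignment with w3 = 1 has in0 = 1; there are 3 such assignment(s).
  in0=1, in1=0, in2=0, in3=1
  in0=1, in1=1, in2=0, in3=0
  in0=1, in1=1, in2=0, in3=1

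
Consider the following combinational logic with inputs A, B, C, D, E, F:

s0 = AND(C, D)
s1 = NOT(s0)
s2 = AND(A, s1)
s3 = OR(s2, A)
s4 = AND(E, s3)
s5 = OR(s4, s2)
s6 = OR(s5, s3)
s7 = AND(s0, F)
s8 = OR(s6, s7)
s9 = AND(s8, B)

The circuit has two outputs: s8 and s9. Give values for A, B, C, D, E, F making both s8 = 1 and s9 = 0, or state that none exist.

Check with A=1, B=0, C=1, D=0, E=0, F=0:
s0 = AND(C, D) = AND(1, 0) = 0
s1 = NOT(s0) = NOT 0 = 1
s2 = AND(A, s1) = AND(1, 1) = 1
s3 = OR(s2, A) = OR(1, 1) = 1
s4 = AND(E, s3) = AND(0, 1) = 0
s5 = OR(s4, s2) = OR(0, 1) = 1
s6 = OR(s5, s3) = OR(1, 1) = 1
s7 = AND(s0, F) = AND(0, 0) = 0
s8 = OR(s6, s7) = OR(1, 0) = 1
s9 = AND(s8, B) = AND(1, 0) = 0
So s8 = 1 and s9 = 0.

A=1, B=0, C=1, D=0, E=0, F=0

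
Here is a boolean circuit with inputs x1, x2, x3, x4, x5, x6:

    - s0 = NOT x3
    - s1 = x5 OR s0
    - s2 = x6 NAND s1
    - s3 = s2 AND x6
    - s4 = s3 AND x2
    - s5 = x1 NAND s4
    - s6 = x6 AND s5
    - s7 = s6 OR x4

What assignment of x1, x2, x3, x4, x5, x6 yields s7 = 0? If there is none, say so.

x1=0, x2=1, x3=1, x4=0, x5=0, x6=0

s7 = s6 OR x4 must be 0, so both s6 = 0 and x4 = 0.
Check with x1=0, x2=1, x3=1, x4=0, x5=0, x6=0:
s0 = NOT x3 = NOT 1 = 0
s1 = x5 OR s0 = 0 OR 0 = 0
s2 = x6 NAND s1 = 0 NAND 0 = 1
s3 = s2 AND x6 = 1 AND 0 = 0
s4 = s3 AND x2 = 0 AND 1 = 0
s5 = x1 NAND s4 = 0 NAND 0 = 1
s6 = x6 AND s5 = 0 AND 1 = 0
s7 = s6 OR x4 = 0 OR 0 = 0
So s7 = 0 as required.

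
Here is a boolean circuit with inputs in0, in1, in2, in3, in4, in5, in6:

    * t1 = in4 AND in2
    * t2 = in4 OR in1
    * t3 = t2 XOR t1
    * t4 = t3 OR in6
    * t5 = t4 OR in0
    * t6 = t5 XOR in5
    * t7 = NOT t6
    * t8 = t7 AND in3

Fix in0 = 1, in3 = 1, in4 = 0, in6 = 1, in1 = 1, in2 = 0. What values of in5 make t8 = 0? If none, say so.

Check with in0 = 1, in3 = 1, in4 = 0, in6 = 1, in1 = 1, in2 = 0 and in5=0:
t1 = in4 AND in2 = 0 AND 0 = 0
t2 = in4 OR in1 = 0 OR 1 = 1
t3 = t2 XOR t1 = 1 XOR 0 = 1
t4 = t3 OR in6 = 1 OR 1 = 1
t5 = t4 OR in0 = 1 OR 1 = 1
t6 = t5 XOR in5 = 1 XOR 0 = 1
t7 = NOT t6 = NOT 1 = 0
t8 = t7 AND in3 = 0 AND 1 = 0
So t8 = 0.

in5=0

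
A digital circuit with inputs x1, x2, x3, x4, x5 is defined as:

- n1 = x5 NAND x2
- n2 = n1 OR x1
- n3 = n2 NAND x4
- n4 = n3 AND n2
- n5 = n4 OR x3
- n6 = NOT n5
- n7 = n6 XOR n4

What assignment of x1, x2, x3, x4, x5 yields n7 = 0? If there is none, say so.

n7 = n6 XOR n4 must be 0, so n6 and n4 are equal.
Check with x1=1, x2=0, x3=1, x4=1, x5=0:
n1 = x5 NAND x2 = 0 NAND 0 = 1
n2 = n1 OR x1 = 1 OR 1 = 1
n3 = n2 NAND x4 = 1 NAND 1 = 0
n4 = n3 AND n2 = 0 AND 1 = 0
n5 = n4 OR x3 = 0 OR 1 = 1
n6 = NOT n5 = NOT 1 = 0
n7 = n6 XOR n4 = 0 XOR 0 = 0
So n7 = 0 as required.

x1=1, x2=0, x3=1, x4=1, x5=0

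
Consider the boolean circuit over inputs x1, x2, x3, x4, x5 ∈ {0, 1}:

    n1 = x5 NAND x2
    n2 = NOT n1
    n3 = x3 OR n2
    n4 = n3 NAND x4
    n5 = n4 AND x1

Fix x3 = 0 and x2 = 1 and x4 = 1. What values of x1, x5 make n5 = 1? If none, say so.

Check with x3 = 0 and x2 = 1 and x4 = 1 and x1=1, x5=0:
n1 = x5 NAND x2 = 0 NAND 1 = 1
n2 = NOT n1 = NOT 1 = 0
n3 = x3 OR n2 = 0 OR 0 = 0
n4 = n3 NAND x4 = 0 NAND 1 = 1
n5 = n4 AND x1 = 1 AND 1 = 1
So n5 = 1.

x1=1, x5=0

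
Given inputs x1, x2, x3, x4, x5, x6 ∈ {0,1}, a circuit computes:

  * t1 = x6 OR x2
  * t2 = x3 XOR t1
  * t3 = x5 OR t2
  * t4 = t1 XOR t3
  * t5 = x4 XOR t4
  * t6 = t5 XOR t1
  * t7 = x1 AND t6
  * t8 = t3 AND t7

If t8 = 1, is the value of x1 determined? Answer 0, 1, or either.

t8 = t3 AND t7 must be 1, so both t3 = 1 and t7 = 1.
Every assignment with t8 = 1 has x1 = 1; there are 12 such assignment(s).

1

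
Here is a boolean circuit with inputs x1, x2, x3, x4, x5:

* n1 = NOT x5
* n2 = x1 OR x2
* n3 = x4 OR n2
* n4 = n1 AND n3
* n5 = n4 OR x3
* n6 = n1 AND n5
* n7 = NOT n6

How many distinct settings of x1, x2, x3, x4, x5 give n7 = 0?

n7 = NOT n6 must be 0, so n6 = 1.
n6 = n1 AND n5 must be 1, so both n1 = 1 and n5 = 1.
Enumerating the 32 input combinations, 15 give n7 = 0 and 17 give n7 = 1.

15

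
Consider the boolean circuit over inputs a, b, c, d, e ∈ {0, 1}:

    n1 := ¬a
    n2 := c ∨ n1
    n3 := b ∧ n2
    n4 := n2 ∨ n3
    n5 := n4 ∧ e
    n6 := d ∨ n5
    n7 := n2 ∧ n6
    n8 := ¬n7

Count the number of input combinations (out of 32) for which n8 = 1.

14

n8 = ¬n7 must be 1, so n7 = 0.
n7 = n2 ∧ n6 must be 0, so at least one of n2, n6 is 0.
Enumerating the 32 input combinations, 14 give n8 = 1 and 18 give n8 = 0.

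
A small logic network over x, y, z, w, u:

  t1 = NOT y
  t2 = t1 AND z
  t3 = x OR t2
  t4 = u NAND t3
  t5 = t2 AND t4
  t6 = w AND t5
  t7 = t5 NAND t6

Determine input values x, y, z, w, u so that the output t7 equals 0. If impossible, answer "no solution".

Check with x=1, y=0, z=1, w=1, u=0:
t1 = NOT y = NOT 0 = 1
t2 = t1 AND z = 1 AND 1 = 1
t3 = x OR t2 = 1 OR 1 = 1
t4 = u NAND t3 = 0 NAND 1 = 1
t5 = t2 AND t4 = 1 AND 1 = 1
t6 = w AND t5 = 1 AND 1 = 1
t7 = t5 NAND t6 = 1 NAND 1 = 0
So t7 = 0 as required.

x=1, y=0, z=1, w=1, u=0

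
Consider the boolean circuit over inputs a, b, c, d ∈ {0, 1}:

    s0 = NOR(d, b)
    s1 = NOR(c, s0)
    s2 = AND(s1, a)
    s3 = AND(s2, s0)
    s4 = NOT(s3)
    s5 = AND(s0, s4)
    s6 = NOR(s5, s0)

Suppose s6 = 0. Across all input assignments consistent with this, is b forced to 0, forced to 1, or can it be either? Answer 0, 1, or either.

s6 = NOR(s5, s0) must be 0, so at least one of s5, s0 is 1.
Every assignment with s6 = 0 has b = 0; there are 4 such assignment(s).
  a=0, b=0, c=0, d=0
  a=0, b=0, c=1, d=0
  a=1, b=0, c=0, d=0
  a=1, b=0, c=1, d=0

0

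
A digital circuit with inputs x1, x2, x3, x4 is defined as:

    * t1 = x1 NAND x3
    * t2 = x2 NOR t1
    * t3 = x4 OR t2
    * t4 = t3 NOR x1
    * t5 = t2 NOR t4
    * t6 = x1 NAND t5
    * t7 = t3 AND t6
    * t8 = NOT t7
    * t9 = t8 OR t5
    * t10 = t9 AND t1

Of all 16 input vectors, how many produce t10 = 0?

4

t10 = t9 AND t1 must be 0, so at least one of t9, t1 is 0.
Enumerating the 16 input combinations, 4 give t10 = 0 and 12 give t10 = 1.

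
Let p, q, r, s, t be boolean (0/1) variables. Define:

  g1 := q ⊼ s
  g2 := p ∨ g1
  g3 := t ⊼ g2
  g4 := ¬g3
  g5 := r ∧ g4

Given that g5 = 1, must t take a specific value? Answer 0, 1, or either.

1

g5 = r ∧ g4 must be 1, so both r = 1 and g4 = 1.
g4 = ¬g3 must be 1, so g3 = 0.
g3 = t ⊼ g2 must be 0, so both t = 1 and g2 = 1.
Every assignment with g5 = 1 has t = 1; there are 7 such assignment(s).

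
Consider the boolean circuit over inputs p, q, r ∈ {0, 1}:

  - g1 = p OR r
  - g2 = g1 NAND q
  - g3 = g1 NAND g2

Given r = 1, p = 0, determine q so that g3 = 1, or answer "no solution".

Check with r = 1, p = 0 and q=1:
g1 = p OR r = 0 OR 1 = 1
g2 = g1 NAND q = 1 NAND 1 = 0
g3 = g1 NAND g2 = 1 NAND 0 = 1
So g3 = 1.

q=1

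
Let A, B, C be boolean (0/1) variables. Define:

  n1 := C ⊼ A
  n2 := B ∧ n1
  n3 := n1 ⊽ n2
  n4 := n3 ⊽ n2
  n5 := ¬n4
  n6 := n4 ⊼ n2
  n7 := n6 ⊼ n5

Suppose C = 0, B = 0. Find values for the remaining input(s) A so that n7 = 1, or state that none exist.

A=1

Check with C = 0, B = 0 and A=1:
n1 = C ⊼ A = 0 ⊼ 1 = 1
n2 = B ∧ n1 = 0 ∧ 1 = 0
n3 = n1 ⊽ n2 = 1 ⊽ 0 = 0
n4 = n3 ⊽ n2 = 0 ⊽ 0 = 1
n5 = ¬n4 = ¬1 = 0
n6 = n4 ⊼ n2 = 1 ⊼ 0 = 1
n7 = n6 ⊼ n5 = 1 ⊼ 0 = 1
So n7 = 1.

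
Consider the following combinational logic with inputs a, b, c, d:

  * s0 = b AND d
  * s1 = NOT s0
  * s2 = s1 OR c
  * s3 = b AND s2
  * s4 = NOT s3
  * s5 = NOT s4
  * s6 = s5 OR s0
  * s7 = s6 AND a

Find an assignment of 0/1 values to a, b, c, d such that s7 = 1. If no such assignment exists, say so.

s7 = s6 AND a must be 1, so both s6 = 1 and a = 1.
s6 = s5 OR s0 must be 1, so at least one of s5, s0 is 1.
Check with a=1 b=1 c=0 d=0:
s0 = b AND d = 1 AND 0 = 0
s1 = NOT s0 = NOT 0 = 1
s2 = s1 OR c = 1 OR 0 = 1
s3 = b AND s2 = 1 AND 1 = 1
s4 = NOT s3 = NOT 1 = 0
s5 = NOT s4 = NOT 0 = 1
s6 = s5 OR s0 = 1 OR 0 = 1
s7 = s6 AND a = 1 AND 1 = 1
So s7 = 1 as required.

a=1 b=1 c=0 d=0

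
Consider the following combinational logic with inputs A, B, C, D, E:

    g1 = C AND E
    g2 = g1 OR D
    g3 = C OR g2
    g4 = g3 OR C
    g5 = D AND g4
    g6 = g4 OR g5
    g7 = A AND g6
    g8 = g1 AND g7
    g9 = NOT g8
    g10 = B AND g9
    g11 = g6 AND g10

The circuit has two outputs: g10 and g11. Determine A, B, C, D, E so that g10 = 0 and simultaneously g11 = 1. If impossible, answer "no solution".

no solution exists

Across all 32 input combinations, none give both g10 = 0 and g11 = 1.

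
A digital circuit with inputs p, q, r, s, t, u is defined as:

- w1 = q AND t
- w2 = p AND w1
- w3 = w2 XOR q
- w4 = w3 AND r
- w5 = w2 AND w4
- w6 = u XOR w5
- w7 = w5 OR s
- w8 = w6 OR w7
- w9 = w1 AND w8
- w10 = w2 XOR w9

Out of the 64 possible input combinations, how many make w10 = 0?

56

w10 = w2 XOR w9 must be 0, so w2 and w9 are equal.
Enumerating the 64 input combinations, 56 give w10 = 0 and 8 give w10 = 1.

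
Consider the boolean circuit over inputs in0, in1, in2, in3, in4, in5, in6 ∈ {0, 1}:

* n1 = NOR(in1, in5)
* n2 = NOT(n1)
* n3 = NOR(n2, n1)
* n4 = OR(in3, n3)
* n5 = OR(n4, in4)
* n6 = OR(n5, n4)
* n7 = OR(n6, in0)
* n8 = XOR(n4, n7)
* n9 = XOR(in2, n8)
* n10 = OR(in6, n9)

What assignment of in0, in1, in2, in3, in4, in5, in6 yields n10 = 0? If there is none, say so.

in0=0 in1=1 in2=0 in3=1 in4=0 in5=0 in6=0

Check with in0=0 in1=1 in2=0 in3=1 in4=0 in5=0 in6=0:
n1 = NOR(in1, in5) = NOR(1, 0) = 0
n2 = NOT(n1) = NOT 0 = 1
n3 = NOR(n2, n1) = NOR(1, 0) = 0
n4 = OR(in3, n3) = OR(1, 0) = 1
n5 = OR(n4, in4) = OR(1, 0) = 1
n6 = OR(n5, n4) = OR(1, 1) = 1
n7 = OR(n6, in0) = OR(1, 0) = 1
n8 = XOR(n4, n7) = XOR(1, 1) = 0
n9 = XOR(in2, n8) = XOR(0, 0) = 0
n10 = OR(in6, n9) = OR(0, 0) = 0
So n10 = 0 as required.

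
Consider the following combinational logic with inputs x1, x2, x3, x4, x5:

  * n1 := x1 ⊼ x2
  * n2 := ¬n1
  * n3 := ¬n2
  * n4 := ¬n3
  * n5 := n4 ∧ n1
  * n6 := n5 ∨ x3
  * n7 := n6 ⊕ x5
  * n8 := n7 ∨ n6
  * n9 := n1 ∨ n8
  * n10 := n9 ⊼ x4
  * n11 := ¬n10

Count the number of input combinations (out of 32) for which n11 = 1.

n11 = ¬n10 must be 1, so n10 = 0.
Enumerating the 32 input combinations, 15 give n11 = 1 and 17 give n11 = 0.

15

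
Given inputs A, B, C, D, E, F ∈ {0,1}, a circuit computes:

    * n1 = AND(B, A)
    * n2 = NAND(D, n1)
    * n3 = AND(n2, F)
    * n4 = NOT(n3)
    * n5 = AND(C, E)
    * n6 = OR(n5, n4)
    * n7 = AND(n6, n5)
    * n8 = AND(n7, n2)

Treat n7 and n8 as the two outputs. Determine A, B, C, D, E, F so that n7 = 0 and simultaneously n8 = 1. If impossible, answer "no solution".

no solution exists

Across all 64 input combinations, none give both n7 = 0 and n8 = 1.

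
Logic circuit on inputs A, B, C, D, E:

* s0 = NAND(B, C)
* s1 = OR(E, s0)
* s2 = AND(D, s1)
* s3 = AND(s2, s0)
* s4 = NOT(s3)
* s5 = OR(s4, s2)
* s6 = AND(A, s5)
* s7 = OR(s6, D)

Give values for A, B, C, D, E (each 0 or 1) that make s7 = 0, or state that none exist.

A=0, B=1, C=1, D=0, E=1

Check with A=0, B=1, C=1, D=0, E=1:
s0 = NAND(B, C) = NAND(1, 1) = 0
s1 = OR(E, s0) = OR(1, 0) = 1
s2 = AND(D, s1) = AND(0, 1) = 0
s3 = AND(s2, s0) = AND(0, 0) = 0
s4 = NOT(s3) = NOT 0 = 1
s5 = OR(s4, s2) = OR(1, 0) = 1
s6 = AND(A, s5) = AND(0, 1) = 0
s7 = OR(s6, D) = OR(0, 0) = 0
So s7 = 0 as required.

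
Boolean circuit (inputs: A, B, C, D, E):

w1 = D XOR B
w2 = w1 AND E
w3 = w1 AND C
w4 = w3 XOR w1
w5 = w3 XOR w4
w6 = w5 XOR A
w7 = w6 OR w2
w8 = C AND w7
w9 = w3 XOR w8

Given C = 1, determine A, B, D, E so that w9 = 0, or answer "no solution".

w9 = w3 XOR w8 must be 0, so w3 and w8 are equal.
Check with C = 1 and A=0, B=1, D=1, E=0:
w1 = D XOR B = 1 XOR 1 = 0
w2 = w1 AND E = 0 AND 0 = 0
w3 = w1 AND C = 0 AND 1 = 0
w4 = w3 XOR w1 = 0 XOR 0 = 0
w5 = w3 XOR w4 = 0 XOR 0 = 0
w6 = w5 XOR A = 0 XOR 0 = 0
w7 = w6 OR w2 = 0 OR 0 = 0
w8 = C AND w7 = 1 AND 0 = 0
w9 = w3 XOR w8 = 0 XOR 0 = 0
So w9 = 0.

A=0, B=1, D=1, E=0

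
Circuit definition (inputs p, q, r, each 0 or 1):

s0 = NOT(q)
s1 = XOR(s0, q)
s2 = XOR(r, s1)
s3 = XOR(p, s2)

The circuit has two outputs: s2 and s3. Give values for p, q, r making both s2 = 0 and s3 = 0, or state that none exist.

p=0 q=1 r=1

Check with p=0 q=1 r=1:
s0 = NOT(q) = NOT 1 = 0
s1 = XOR(s0, q) = XOR(0, 1) = 1
s2 = XOR(r, s1) = XOR(1, 1) = 0
s3 = XOR(p, s2) = XOR(0, 0) = 0
So s2 = 0 and s3 = 0.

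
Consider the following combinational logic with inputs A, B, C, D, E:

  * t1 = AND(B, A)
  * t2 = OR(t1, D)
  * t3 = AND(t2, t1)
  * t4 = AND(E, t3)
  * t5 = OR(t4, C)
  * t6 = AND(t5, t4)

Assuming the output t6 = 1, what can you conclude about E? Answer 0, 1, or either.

1

t6 = AND(t5, t4) must be 1, so both t5 = 1 and t4 = 1.
t5 = OR(t4, C) must be 1, so at least one of t4, C is 1.
t4 = AND(E, t3) must be 1, so both E = 1 and t3 = 1.
Every assignment with t6 = 1 has E = 1; there are 4 such assignment(s).
  A=1, B=1, C=0, D=0, E=1
  A=1, B=1, C=0, D=1, E=1
  A=1, B=1, C=1, D=0, E=1
  A=1, B=1, C=1, D=1, E=1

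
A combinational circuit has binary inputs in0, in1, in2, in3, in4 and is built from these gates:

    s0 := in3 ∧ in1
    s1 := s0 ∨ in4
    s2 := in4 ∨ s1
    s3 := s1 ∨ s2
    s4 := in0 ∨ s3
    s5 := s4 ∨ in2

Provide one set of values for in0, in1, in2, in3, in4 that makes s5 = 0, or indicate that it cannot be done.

Check with in0=0, in1=0, in2=0, in3=1, in4=0:
s0 = in3 ∧ in1 = 1 ∧ 0 = 0
s1 = s0 ∨ in4 = 0 ∨ 0 = 0
s2 = in4 ∨ s1 = 0 ∨ 0 = 0
s3 = s1 ∨ s2 = 0 ∨ 0 = 0
s4 = in0 ∨ s3 = 0 ∨ 0 = 0
s5 = s4 ∨ in2 = 0 ∨ 0 = 0
So s5 = 0 as required.

in0=0, in1=0, in2=0, in3=1, in4=0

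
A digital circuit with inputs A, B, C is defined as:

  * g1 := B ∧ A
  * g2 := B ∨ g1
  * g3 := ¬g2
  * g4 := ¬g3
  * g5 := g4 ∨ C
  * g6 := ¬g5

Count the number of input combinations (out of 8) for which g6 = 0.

g6 = ¬g5 must be 0, so g5 = 1.
g5 = g4 ∨ C must be 1, so at least one of g4, C is 1.
Satisfying assignments:
  A=0, B=0, C=1
  A=0, B=1, C=0
  A=0, B=1, C=1
  A=1, B=0, C=1
  A=1, B=1, C=0
  A=1, B=1, C=1

6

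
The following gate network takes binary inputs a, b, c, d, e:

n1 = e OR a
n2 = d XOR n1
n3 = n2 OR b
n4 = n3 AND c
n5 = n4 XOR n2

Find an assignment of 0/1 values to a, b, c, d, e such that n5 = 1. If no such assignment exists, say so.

a=1 b=0 c=0 d=0 e=0

n5 = n4 XOR n2 must be 1, so n4 and n2 differ.
Check with a=1 b=0 c=0 d=0 e=0:
n1 = e OR a = 0 OR 1 = 1
n2 = d XOR n1 = 0 XOR 1 = 1
n3 = n2 OR b = 1 OR 0 = 1
n4 = n3 AND c = 1 AND 0 = 0
n5 = n4 XOR n2 = 0 XOR 1 = 1
So n5 = 1 as required.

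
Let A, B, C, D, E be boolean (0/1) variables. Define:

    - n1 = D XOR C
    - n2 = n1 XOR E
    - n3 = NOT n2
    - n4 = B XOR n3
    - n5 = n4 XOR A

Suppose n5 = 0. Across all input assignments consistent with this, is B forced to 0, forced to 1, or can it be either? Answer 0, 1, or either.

Both values of B occur among assignments with n5 = 0:
  B=0: A=0, B=0, C=0, D=0, E=1
  B=1: A=0, B=1, C=0, D=0, E=0

either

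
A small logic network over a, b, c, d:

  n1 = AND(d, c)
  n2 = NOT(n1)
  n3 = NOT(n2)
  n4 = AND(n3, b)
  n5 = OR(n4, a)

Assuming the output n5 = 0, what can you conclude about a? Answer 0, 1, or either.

0

n5 = OR(n4, a) must be 0, so both n4 = 0 and a = 0.
Every assignment with n5 = 0 has a = 0; there are 7 such assignment(s).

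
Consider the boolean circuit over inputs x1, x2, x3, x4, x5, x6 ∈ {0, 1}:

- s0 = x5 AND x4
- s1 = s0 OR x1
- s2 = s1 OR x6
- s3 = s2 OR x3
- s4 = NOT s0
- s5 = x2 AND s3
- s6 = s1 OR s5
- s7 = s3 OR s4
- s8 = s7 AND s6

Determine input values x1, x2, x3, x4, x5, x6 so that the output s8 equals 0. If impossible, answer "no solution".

s8 = s7 AND s6 must be 0, so at least one of s7, s6 is 0.
Check with x1=0, x2=1, x3=0, x4=0, x5=1, x6=0:
s0 = x5 AND x4 = 1 AND 0 = 0
s1 = s0 OR x1 = 0 OR 0 = 0
s2 = s1 OR x6 = 0 OR 0 = 0
s3 = s2 OR x3 = 0 OR 0 = 0
s4 = NOT s0 = NOT 0 = 1
s5 = x2 AND s3 = 1 AND 0 = 0
s6 = s1 OR s5 = 0 OR 0 = 0
s7 = s3 OR s4 = 0 OR 1 = 1
s8 = s7 AND s6 = 1 AND 0 = 0
So s8 = 0 as required.

x1=0, x2=1, x3=0, x4=0, x5=1, x6=0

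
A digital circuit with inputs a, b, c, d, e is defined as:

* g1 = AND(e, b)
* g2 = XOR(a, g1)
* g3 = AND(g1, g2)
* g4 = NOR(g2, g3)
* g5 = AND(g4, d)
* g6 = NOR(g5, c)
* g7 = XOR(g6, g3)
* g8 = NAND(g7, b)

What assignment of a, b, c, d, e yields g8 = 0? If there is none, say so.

a=0, b=1, c=1, d=0, e=1

Check with a=0, b=1, c=1, d=0, e=1:
g1 = AND(e, b) = AND(1, 1) = 1
g2 = XOR(a, g1) = XOR(0, 1) = 1
g3 = AND(g1, g2) = AND(1, 1) = 1
g4 = NOR(g2, g3) = NOR(1, 1) = 0
g5 = AND(g4, d) = AND(0, 0) = 0
g6 = NOR(g5, c) = NOR(0, 1) = 0
g7 = XOR(g6, g3) = XOR(0, 1) = 1
g8 = NAND(g7, b) = NAND(1, 1) = 0
So g8 = 0 as required.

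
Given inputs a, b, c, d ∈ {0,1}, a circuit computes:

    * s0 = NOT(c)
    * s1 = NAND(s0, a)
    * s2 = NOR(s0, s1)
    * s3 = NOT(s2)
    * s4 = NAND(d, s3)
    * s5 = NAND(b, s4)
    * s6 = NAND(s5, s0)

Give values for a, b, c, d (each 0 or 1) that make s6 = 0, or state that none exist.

a=0 b=0 c=0 d=0

s6 = NAND(s5, s0) must be 0, so both s5 = 1 and s0 = 1.
Check with a=0 b=0 c=0 d=0:
s0 = NOT(c) = NOT 0 = 1
s1 = NAND(s0, a) = NAND(1, 0) = 1
s2 = NOR(s0, s1) = NOR(1, 1) = 0
s3 = NOT(s2) = NOT 0 = 1
s4 = NAND(d, s3) = NAND(0, 1) = 1
s5 = NAND(b, s4) = NAND(0, 1) = 1
s6 = NAND(s5, s0) = NAND(1, 1) = 0
So s6 = 0 as required.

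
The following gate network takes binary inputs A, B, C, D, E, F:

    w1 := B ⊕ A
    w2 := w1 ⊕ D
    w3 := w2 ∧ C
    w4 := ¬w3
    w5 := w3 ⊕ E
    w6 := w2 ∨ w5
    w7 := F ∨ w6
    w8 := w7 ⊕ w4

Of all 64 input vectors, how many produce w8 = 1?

w8 = w7 ⊕ w4 must be 1, so w7 and w4 differ.
Enumerating the 64 input combinations, 24 give w8 = 1 and 40 give w8 = 0.

24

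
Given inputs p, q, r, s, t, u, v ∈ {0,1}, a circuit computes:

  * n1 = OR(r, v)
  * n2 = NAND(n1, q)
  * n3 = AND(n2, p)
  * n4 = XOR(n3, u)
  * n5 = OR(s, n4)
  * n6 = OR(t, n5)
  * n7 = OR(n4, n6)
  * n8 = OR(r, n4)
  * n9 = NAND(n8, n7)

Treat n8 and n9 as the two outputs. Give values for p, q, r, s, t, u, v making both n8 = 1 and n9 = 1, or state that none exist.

p=0 q=1 r=1 s=0 t=0 u=0 v=1

Check with p=0 q=1 r=1 s=0 t=0 u=0 v=1:
n1 = OR(r, v) = OR(1, 1) = 1
n2 = NAND(n1, q) = NAND(1, 1) = 0
n3 = AND(n2, p) = AND(0, 0) = 0
n4 = XOR(n3, u) = XOR(0, 0) = 0
n5 = OR(s, n4) = OR(0, 0) = 0
n6 = OR(t, n5) = OR(0, 0) = 0
n7 = OR(n4, n6) = OR(0, 0) = 0
n8 = OR(r, n4) = OR(1, 0) = 1
n9 = NAND(n8, n7) = NAND(1, 0) = 1
So n8 = 1 and n9 = 1.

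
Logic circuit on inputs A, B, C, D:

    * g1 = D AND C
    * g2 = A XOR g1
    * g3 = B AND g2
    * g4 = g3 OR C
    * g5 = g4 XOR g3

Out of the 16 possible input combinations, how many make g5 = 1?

6

g5 = g4 XOR g3 must be 1, so g4 and g3 differ.
Satisfying assignments:
  A=0, B=0, C=1, D=0
  A=0, B=0, C=1, D=1
  A=0, B=1, C=1, D=0
  A=1, B=0, C=1, D=0
  A=1, B=0, C=1, D=1
  A=1, B=1, C=1, D=1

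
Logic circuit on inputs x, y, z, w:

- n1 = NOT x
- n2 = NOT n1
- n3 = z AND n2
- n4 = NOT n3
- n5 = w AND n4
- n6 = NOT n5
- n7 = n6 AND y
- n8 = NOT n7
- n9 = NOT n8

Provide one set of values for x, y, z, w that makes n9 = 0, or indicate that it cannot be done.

n9 = NOT n8 must be 0, so n8 = 1.
n8 = NOT n7 must be 1, so n7 = 0.
Check with x=1 y=0 z=1 w=1:
n1 = NOT x = NOT 1 = 0
n2 = NOT n1 = NOT 0 = 1
n3 = z AND n2 = 1 AND 1 = 1
n4 = NOT n3 = NOT 1 = 0
n5 = w AND n4 = 1 AND 0 = 0
n6 = NOT n5 = NOT 0 = 1
n7 = n6 AND y = 1 AND 0 = 0
n8 = NOT n7 = NOT 0 = 1
n9 = NOT n8 = NOT 1 = 0
So n9 = 0 as required.

x=1 y=0 z=1 w=1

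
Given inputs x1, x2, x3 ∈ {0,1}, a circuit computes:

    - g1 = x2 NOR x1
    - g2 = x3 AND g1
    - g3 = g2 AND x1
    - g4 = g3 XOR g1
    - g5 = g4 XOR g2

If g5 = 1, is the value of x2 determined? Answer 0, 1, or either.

g5 = g4 XOR g2 must be 1, so g4 and g2 differ.
Every assignment with g5 = 1 has x2 = 0; there are 1 such assignment(s).
  x1=0, x2=0, x3=0

0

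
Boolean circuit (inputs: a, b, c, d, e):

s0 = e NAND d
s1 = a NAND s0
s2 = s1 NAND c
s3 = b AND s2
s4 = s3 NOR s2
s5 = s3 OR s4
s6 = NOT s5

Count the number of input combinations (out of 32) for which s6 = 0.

s6 = NOT s5 must be 0, so s5 = 1.
s5 = s3 OR s4 must be 1, so at least one of s3, s4 is 1.
Enumerating the 32 input combinations, 21 give s6 = 0 and 11 give s6 = 1.

21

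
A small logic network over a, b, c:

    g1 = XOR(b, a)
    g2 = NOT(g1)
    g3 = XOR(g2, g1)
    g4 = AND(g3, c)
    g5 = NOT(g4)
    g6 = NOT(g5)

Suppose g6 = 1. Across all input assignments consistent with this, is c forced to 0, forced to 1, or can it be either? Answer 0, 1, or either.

1

g6 = NOT(g5) must be 1, so g5 = 0.
g5 = NOT(g4) must be 0, so g4 = 1.
Every assignment with g6 = 1 has c = 1; there are 4 such assignment(s).
  a=0, b=0, c=1
  a=0, b=1, c=1
  a=1, b=0, c=1
  a=1, b=1, c=1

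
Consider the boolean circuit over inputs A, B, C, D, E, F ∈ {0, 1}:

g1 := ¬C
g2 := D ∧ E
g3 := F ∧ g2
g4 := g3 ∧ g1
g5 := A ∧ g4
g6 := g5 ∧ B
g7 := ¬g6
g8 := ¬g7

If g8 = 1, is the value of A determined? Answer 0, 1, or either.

g8 = ¬g7 must be 1, so g7 = 0.
g7 = ¬g6 must be 0, so g6 = 1.
g6 = g5 ∧ B must be 1, so both g5 = 1 and B = 1.
Every assignment with g8 = 1 has A = 1; there are 1 such assignment(s).
  A=1, B=1, C=0, D=1, E=1, F=1

1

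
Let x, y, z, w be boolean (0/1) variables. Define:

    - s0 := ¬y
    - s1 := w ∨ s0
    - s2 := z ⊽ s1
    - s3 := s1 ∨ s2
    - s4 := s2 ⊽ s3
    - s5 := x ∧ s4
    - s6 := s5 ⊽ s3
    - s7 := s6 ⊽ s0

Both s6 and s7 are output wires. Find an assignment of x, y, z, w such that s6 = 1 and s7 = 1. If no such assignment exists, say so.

Across all 16 input combinations, none give both s6 = 1 and s7 = 1.

no solution exists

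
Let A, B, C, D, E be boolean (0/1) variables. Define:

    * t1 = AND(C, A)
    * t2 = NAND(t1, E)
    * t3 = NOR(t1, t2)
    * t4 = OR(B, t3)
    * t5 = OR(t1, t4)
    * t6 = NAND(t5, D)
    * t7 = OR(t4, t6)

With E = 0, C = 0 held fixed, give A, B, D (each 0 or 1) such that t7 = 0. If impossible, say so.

no solution exists

With E = 0, C = 0 fixed, none of the 8 settings of A, B, D give t7 = 0.
For example, with A=0, B=0, D=1:
t1 = AND(C, A) = AND(0, 0) = 0
t2 = NAND(t1, E) = NAND(0, 0) = 1
t3 = NOR(t1, t2) = NOR(0, 1) = 0
t4 = OR(B, t3) = OR(0, 0) = 0
t5 = OR(t1, t4) = OR(0, 0) = 0
t6 = NAND(t5, D) = NAND(0, 1) = 1
t7 = OR(t4, t6) = OR(0, 1) = 1
giving t7 = 1 ≠ 0.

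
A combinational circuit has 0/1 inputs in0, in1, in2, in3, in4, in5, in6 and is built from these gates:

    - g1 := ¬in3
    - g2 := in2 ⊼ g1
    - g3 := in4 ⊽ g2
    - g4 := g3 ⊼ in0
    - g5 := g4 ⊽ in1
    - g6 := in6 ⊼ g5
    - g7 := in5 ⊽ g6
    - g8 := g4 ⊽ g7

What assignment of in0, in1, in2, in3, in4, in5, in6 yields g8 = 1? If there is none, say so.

g8 = g4 ⊽ g7 must be 1, so both g4 = 0 and g7 = 0.
Check with in0=1 in1=1 in2=1 in3=0 in4=0 in5=0 in6=1:
g1 = ¬in3 = ¬0 = 1
g2 = in2 ⊼ g1 = 1 ⊼ 1 = 0
g3 = in4 ⊽ g2 = 0 ⊽ 0 = 1
g4 = g3 ⊼ in0 = 1 ⊼ 1 = 0
g5 = g4 ⊽ in1 = 0 ⊽ 1 = 0
g6 = in6 ⊼ g5 = 1 ⊼ 0 = 1
g7 = in5 ⊽ g6 = 0 ⊽ 1 = 0
g8 = g4 ⊽ g7 = 0 ⊽ 0 = 1
So g8 = 1 as required.

in0=1 in1=1 in2=1 in3=0 in4=0 in5=0 in6=1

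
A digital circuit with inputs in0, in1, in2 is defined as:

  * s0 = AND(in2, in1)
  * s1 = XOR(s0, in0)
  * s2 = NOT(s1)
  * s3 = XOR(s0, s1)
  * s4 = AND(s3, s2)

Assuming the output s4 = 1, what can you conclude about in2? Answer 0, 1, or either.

s4 = AND(s3, s2) must be 1, so both s3 = 1 and s2 = 1.
Every assignment with s4 = 1 has in2 = 1; there are 1 such assignment(s).
  in0=1, in1=1, in2=1

1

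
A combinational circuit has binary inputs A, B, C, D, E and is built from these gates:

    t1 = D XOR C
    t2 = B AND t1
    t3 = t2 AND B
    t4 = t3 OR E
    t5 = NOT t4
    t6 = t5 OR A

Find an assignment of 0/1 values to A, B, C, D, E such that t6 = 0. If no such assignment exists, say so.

t6 = t5 OR A must be 0, so both t5 = 0 and A = 0.
t5 = NOT t4 must be 0, so t4 = 1.
Check with A=0, B=0, C=0, D=0, E=1:
t1 = D XOR C = 0 XOR 0 = 0
t2 = B AND t1 = 0 AND 0 = 0
t3 = t2 AND B = 0 AND 0 = 0
t4 = t3 OR E = 0 OR 1 = 1
t5 = NOT t4 = NOT 1 = 0
t6 = t5 OR A = 0 OR 0 = 0
So t6 = 0 as required.

A=0, B=0, C=0, D=0, E=1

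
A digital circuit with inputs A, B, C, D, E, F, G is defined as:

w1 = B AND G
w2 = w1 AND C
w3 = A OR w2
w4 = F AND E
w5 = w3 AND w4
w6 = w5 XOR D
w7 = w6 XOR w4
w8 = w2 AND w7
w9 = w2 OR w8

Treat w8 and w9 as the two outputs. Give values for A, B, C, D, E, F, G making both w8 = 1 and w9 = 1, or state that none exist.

A=0, B=1, C=1, D=1, E=0, F=0, G=1

Check with A=0, B=1, C=1, D=1, E=0, F=0, G=1:
w1 = B AND G = 1 AND 1 = 1
w2 = w1 AND C = 1 AND 1 = 1
w3 = A OR w2 = 0 OR 1 = 1
w4 = F AND E = 0 AND 0 = 0
w5 = w3 AND w4 = 1 AND 0 = 0
w6 = w5 XOR D = 0 XOR 1 = 1
w7 = w6 XOR w4 = 1 XOR 0 = 1
w8 = w2 AND w7 = 1 AND 1 = 1
w9 = w2 OR w8 = 1 OR 1 = 1
So w8 = 1 and w9 = 1.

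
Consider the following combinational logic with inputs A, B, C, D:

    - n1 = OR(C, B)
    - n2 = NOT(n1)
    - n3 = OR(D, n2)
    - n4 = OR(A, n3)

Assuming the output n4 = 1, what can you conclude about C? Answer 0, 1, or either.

Both values of C occur among assignments with n4 = 1:
  C=0: A=0, B=0, C=0, D=0
  C=1: A=0, B=0, C=1, D=1

either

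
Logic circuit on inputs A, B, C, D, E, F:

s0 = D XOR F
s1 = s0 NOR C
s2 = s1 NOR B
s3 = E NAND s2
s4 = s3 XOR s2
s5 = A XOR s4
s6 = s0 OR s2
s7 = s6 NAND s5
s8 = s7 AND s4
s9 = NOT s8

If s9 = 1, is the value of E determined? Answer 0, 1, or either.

either

Both values of E occur among assignments with s9 = 1:
  E=0: A=0, B=0, C=0, D=0, E=0, F=1
  E=1: A=0, B=0, C=0, D=0, E=1, F=1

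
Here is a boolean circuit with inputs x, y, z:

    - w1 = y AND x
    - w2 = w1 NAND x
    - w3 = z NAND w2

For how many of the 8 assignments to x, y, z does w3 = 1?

w3 = z NAND w2 must be 1, so at least one of z, w2 is 0.
Satisfying assignments:
  x=0, y=0, z=0
  x=0, y=1, z=0
  x=1, y=0, z=0
  x=1, y=1, z=0
  x=1, y=1, z=1

5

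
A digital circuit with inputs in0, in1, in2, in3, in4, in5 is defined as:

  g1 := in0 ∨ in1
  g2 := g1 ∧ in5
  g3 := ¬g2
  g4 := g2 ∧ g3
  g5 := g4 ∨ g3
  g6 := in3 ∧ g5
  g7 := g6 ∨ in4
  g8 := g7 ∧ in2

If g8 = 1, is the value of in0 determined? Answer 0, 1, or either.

either

Both values of in0 occur among assignments with g8 = 1:
  in0=0: in0=0, in1=0, in2=1, in3=0, in4=1, in5=0
  in0=1: in0=1, in1=0, in2=1, in3=0, in4=1, in5=0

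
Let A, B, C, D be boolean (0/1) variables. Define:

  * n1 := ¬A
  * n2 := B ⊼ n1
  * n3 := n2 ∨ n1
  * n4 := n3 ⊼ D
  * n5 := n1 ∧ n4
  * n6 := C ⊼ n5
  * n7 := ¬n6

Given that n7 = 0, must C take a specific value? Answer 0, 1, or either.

Both values of C occur among assignments with n7 = 0:
  C=0: A=0, B=0, C=0, D=0
  C=1: A=0, B=0, C=1, D=1

either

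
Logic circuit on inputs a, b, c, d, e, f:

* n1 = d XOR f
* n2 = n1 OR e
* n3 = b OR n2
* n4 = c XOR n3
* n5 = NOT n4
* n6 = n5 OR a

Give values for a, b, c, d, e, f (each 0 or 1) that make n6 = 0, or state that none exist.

a=0, b=1, c=0, d=1, e=0, f=0

n6 = n5 OR a must be 0, so both n5 = 0 and a = 0.
n5 = NOT n4 must be 0, so n4 = 1.
Check with a=0, b=1, c=0, d=1, e=0, f=0:
n1 = d XOR f = 1 XOR 0 = 1
n2 = n1 OR e = 1 OR 0 = 1
n3 = b OR n2 = 1 OR 1 = 1
n4 = c XOR n3 = 0 XOR 1 = 1
n5 = NOT n4 = NOT 1 = 0
n6 = n5 OR a = 0 OR 0 = 0
So n6 = 0 as required.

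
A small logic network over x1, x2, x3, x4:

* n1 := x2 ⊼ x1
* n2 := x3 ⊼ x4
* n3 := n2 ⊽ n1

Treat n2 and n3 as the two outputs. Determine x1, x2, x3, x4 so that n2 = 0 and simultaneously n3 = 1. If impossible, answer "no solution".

x1=1, x2=1, x3=1, x4=1

Check with x1=1, x2=1, x3=1, x4=1:
n1 = x2 ⊼ x1 = 1 ⊼ 1 = 0
n2 = x3 ⊼ x4 = 1 ⊼ 1 = 0
n3 = n2 ⊽ n1 = 0 ⊽ 0 = 1
So n2 = 0 and n3 = 1.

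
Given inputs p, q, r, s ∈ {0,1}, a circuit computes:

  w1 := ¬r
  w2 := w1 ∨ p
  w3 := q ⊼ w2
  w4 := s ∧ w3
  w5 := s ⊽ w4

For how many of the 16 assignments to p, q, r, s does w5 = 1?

8

w5 = s ⊽ w4 must be 1, so both s = 0 and w4 = 0.
w4 = s ∧ w3 must be 0, so at least one of s, w3 is 0.
Enumerating the 16 input combinations, 8 give w5 = 1 and 8 give w5 = 0.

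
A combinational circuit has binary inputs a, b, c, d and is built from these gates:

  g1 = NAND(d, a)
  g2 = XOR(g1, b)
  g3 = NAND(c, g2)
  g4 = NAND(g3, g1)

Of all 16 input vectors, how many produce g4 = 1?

7

g4 = NAND(g3, g1) must be 1, so at least one of g3, g1 is 0.
Enumerating the 16 input combinations, 7 give g4 = 1 and 9 give g4 = 0.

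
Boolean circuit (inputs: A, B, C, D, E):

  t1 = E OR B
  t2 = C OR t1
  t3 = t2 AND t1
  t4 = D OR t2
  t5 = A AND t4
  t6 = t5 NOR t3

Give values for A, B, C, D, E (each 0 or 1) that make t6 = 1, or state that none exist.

A=0, B=0, C=1, D=0, E=0

t6 = t5 NOR t3 must be 1, so both t5 = 0 and t3 = 0.
Check with A=0, B=0, C=1, D=0, E=0:
t1 = E OR B = 0 OR 0 = 0
t2 = C OR t1 = 1 OR 0 = 1
t3 = t2 AND t1 = 1 AND 0 = 0
t4 = D OR t2 = 0 OR 1 = 1
t5 = A AND t4 = 0 AND 1 = 0
t6 = t5 NOR t3 = 0 NOR 0 = 1
So t6 = 1 as required.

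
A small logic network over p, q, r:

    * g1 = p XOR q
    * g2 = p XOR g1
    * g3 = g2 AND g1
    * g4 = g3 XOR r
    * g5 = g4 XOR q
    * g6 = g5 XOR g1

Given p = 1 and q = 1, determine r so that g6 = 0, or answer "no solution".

r=1

g6 = g5 XOR g1 must be 0, so g5 and g1 are equal.
Check with p = 1 and q = 1 and r=1:
g1 = p XOR q = 1 XOR 1 = 0
g2 = p XOR g1 = 1 XOR 0 = 1
g3 = g2 AND g1 = 1 AND 0 = 0
g4 = g3 XOR r = 0 XOR 1 = 1
g5 = g4 XOR q = 1 XOR 1 = 0
g6 = g5 XOR g1 = 0 XOR 0 = 0
So g6 = 0.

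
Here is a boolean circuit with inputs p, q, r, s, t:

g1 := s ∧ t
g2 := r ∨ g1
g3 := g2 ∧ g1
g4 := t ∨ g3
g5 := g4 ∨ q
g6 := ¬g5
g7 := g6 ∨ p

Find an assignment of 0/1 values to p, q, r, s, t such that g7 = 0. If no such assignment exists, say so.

p=0 q=1 r=0 s=0 t=1

g7 = g6 ∨ p must be 0, so both g6 = 0 and p = 0.
Check with p=0 q=1 r=0 s=0 t=1:
g1 = s ∧ t = 0 ∧ 1 = 0
g2 = r ∨ g1 = 0 ∨ 0 = 0
g3 = g2 ∧ g1 = 0 ∧ 0 = 0
g4 = t ∨ g3 = 1 ∨ 0 = 1
g5 = g4 ∨ q = 1 ∨ 1 = 1
g6 = ¬g5 = ¬1 = 0
g7 = g6 ∨ p = 0 ∨ 0 = 0
So g7 = 0 as required.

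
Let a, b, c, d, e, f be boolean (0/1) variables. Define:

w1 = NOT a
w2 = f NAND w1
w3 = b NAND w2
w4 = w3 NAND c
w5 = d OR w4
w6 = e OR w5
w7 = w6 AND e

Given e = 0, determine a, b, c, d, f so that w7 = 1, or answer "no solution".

no solution exists

With e = 0 fixed, none of the 32 settings of a, b, c, d, f give w7 = 1.
For example, with a=1, b=1, c=0, d=1, f=1:
w1 = NOT a = NOT 1 = 0
w2 = f NAND w1 = 1 NAND 0 = 1
w3 = b NAND w2 = 1 NAND 1 = 0
w4 = w3 NAND c = 0 NAND 0 = 1
w5 = d OR w4 = 1 OR 1 = 1
w6 = e OR w5 = 0 OR 1 = 1
w7 = w6 AND e = 1 AND 0 = 0
giving w7 = 0 ≠ 1.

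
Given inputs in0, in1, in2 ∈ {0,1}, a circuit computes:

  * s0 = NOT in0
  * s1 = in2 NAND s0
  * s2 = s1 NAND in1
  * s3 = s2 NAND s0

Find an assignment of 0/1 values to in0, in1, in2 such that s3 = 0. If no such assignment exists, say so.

s3 = s2 NAND s0 must be 0, so both s2 = 1 and s0 = 1.
s2 = s1 NAND in1 must be 1, so at least one of s1, in1 is 0.
s0 = NOT in0 must be 1, so in0 = 0.
Check with in0=0, in1=1, in2=1:
s0 = NOT in0 = NOT 0 = 1
s1 = in2 NAND s0 = 1 NAND 1 = 0
s2 = s1 NAND in1 = 0 NAND 1 = 1
s3 = s2 NAND s0 = 1 NAND 1 = 0
So s3 = 0 as required.

in0=0, in1=1, in2=1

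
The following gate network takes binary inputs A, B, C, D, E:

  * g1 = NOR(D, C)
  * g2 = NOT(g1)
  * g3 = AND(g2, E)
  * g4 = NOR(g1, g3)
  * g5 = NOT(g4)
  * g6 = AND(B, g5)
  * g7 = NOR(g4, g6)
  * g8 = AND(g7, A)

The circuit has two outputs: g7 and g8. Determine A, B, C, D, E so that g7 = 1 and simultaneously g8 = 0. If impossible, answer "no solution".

Check with A=0, B=0, C=0, D=0, E=1:
g1 = NOR(D, C) = NOR(0, 0) = 1
g2 = NOT(g1) = NOT 1 = 0
g3 = AND(g2, E) = AND(0, 1) = 0
g4 = NOR(g1, g3) = NOR(1, 0) = 0
g5 = NOT(g4) = NOT 0 = 1
g6 = AND(B, g5) = AND(0, 1) = 0
g7 = NOR(g4, g6) = NOR(0, 0) = 1
g8 = AND(g7, A) = AND(1, 0) = 0
So g7 = 1 and g8 = 0.

A=0, B=0, C=0, D=0, E=1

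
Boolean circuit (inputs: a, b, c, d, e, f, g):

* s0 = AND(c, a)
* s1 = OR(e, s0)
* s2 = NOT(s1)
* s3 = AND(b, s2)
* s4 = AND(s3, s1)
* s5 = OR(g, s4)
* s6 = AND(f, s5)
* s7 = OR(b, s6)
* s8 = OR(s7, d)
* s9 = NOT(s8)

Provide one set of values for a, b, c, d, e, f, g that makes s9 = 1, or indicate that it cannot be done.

Check with a=1, b=0, c=1, d=0, e=0, f=0, g=1:
s0 = AND(c, a) = AND(1, 1) = 1
s1 = OR(e, s0) = OR(0, 1) = 1
s2 = NOT(s1) = NOT 1 = 0
s3 = AND(b, s2) = AND(0, 0) = 0
s4 = AND(s3, s1) = AND(0, 1) = 0
s5 = OR(g, s4) = OR(1, 0) = 1
s6 = AND(f, s5) = AND(0, 1) = 0
s7 = OR(b, s6) = OR(0, 0) = 0
s8 = OR(s7, d) = OR(0, 0) = 0
s9 = NOT(s8) = NOT 0 = 1
So s9 = 1 as required.

a=1, b=0, c=1, d=0, e=0, f=0, g=1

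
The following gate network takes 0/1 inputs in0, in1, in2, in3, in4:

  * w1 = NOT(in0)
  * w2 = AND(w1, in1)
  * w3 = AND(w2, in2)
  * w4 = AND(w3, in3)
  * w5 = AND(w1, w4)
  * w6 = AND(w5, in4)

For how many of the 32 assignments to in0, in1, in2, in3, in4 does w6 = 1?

1

w6 = AND(w5, in4) must be 1, so both w5 = 1 and in4 = 1.
Enumerating the 32 input combinations, 1 give w6 = 1 and 31 give w6 = 0.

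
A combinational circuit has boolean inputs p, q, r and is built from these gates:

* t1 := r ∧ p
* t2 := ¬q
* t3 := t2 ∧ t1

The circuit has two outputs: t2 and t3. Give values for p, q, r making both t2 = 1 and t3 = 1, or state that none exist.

p=1, q=0, r=1

Check with p=1, q=0, r=1:
t1 = r ∧ p = 1 ∧ 1 = 1
t2 = ¬q = ¬0 = 1
t3 = t2 ∧ t1 = 1 ∧ 1 = 1
So t2 = 1 and t3 = 1.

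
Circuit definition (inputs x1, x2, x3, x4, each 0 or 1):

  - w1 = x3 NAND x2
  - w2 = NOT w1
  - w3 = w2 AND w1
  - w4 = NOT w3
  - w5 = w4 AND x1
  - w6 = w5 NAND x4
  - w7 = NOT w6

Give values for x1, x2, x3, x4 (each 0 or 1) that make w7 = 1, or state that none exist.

x1=1, x2=1, x3=0, x4=1

w7 = NOT w6 must be 1, so w6 = 0.
w6 = w5 NAND x4 must be 0, so both w5 = 1 and x4 = 1.
Check with x1=1, x2=1, x3=0, x4=1:
w1 = x3 NAND x2 = 0 NAND 1 = 1
w2 = NOT w1 = NOT 1 = 0
w3 = w2 AND w1 = 0 AND 1 = 0
w4 = NOT w3 = NOT 0 = 1
w5 = w4 AND x1 = 1 AND 1 = 1
w6 = w5 NAND x4 = 1 NAND 1 = 0
w7 = NOT w6 = NOT 0 = 1
So w7 = 1 as required.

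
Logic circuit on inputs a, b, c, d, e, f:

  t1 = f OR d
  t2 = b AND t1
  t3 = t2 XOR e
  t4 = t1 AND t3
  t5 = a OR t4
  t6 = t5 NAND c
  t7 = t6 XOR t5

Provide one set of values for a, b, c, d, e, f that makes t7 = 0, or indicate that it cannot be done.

a=1, b=0, c=0, d=0, e=1, f=0

t7 = t6 XOR t5 must be 0, so t6 and t5 are equal.
Check with a=1, b=0, c=0, d=0, e=1, f=0:
t1 = f OR d = 0 OR 0 = 0
t2 = b AND t1 = 0 AND 0 = 0
t3 = t2 XOR e = 0 XOR 1 = 1
t4 = t1 AND t3 = 0 AND 1 = 0
t5 = a OR t4 = 1 OR 0 = 1
t6 = t5 NAND c = 1 NAND 0 = 1
t7 = t6 XOR t5 = 1 XOR 1 = 0
So t7 = 0 as required.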